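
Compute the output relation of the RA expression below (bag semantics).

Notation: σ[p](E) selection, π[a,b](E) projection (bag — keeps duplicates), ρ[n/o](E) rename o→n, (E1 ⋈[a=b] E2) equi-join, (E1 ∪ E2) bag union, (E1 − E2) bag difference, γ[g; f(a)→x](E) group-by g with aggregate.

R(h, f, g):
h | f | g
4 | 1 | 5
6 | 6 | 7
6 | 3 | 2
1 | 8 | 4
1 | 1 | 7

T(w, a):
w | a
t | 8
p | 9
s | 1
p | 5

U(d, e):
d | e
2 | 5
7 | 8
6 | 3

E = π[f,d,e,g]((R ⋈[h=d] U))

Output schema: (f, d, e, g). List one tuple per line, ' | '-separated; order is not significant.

Stepwise |·|:
  R → 5
  U → 3
  (R ⋈[h=d] U) → 2
  π[f,d,e,g]((R ⋈[h=d] U)) → 2

== RESULT ==
f | d | e | g
3 | 6 | 3 | 2
6 | 6 | 3 | 7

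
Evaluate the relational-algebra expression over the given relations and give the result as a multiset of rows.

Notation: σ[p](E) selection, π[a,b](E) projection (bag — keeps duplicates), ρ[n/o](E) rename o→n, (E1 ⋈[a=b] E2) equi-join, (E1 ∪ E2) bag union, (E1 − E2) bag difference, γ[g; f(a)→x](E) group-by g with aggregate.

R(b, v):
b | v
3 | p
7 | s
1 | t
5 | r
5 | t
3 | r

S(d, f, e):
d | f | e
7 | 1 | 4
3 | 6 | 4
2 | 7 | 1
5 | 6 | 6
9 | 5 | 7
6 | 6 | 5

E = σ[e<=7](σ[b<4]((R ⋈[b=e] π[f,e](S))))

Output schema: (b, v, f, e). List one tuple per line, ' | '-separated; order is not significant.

Stepwise |·|:
  R → 6
  S → 6
  π[f,e](S) → 6
  (R ⋈[b=e] π[f,e](S)) → 4
  σ[b<4]((R ⋈[b=e] π[f,e](S))) → 1
  σ[e<=7](σ[b<4]((R ⋈[b=e] π[f,e](S)))) → 1

== RESULT ==
b | v | f | e
1 | t | 7 | 1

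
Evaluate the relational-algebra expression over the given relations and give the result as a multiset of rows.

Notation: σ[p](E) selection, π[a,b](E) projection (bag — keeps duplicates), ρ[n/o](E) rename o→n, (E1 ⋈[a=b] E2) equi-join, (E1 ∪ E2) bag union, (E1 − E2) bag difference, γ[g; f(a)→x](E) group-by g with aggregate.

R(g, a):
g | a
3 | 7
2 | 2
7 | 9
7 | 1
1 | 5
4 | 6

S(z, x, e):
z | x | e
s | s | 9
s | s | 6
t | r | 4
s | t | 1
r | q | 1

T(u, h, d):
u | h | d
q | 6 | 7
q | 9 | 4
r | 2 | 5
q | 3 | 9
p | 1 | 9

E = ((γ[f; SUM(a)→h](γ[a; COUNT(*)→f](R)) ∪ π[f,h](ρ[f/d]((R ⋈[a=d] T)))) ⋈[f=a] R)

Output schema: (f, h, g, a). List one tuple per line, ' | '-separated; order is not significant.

Row counts bottom-up:
  R → 6
  γ[a; COUNT(*)→f](R) → 6
  γ[f; SUM(a)→h](γ[a; COUNT(*)→f](R)) → 1
  R → 6
  T → 5
  (R ⋈[a=d] T) → 4
  ρ[f/d]((R ⋈[a=d] T)) → 4
  π[f,h](ρ[f/d]((R ⋈[a=d] T))) → 4
  (γ[f; SUM(a)→h](γ[a; COUNT(*)→f](R)) ∪ π[f,h](ρ[f/d]((R ⋈[a=d] T)))) → 5
  R → 6
  ((γ[f; SUM(a)→h](γ[a; COUNT(*)→f](R)) ∪ π[f,h](ρ[f/d]((R ⋈[a=d] T)))) ⋈[f=a] R) → 5

== RESULT ==
f | h | g | a
1 | 30 | 7 | 1
5 | 2 | 1 | 5
7 | 6 | 3 | 7
9 | 1 | 7 | 9
9 | 3 | 7 | 9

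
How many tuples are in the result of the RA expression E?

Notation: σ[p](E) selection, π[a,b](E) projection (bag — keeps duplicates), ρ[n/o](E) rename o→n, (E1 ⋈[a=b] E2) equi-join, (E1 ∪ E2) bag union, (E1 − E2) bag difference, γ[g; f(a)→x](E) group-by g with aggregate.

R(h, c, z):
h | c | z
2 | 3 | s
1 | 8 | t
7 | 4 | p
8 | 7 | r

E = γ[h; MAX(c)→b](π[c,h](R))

Row counts bottom-up:
  R → 4
  π[c,h](R) → 4
  γ[h; MAX(c)→b](π[c,h](R)) → 4

|E| = 4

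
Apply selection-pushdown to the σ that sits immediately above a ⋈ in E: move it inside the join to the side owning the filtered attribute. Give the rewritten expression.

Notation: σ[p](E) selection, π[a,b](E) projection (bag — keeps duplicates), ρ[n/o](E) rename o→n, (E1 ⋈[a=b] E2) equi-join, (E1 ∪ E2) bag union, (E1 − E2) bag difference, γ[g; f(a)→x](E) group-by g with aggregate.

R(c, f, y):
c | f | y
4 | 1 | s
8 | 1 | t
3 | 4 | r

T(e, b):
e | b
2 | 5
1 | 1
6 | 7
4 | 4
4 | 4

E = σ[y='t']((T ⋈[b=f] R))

σ filters on y, owned by the right side.
E' = (T ⋈[b=f] σ[y='t'](R))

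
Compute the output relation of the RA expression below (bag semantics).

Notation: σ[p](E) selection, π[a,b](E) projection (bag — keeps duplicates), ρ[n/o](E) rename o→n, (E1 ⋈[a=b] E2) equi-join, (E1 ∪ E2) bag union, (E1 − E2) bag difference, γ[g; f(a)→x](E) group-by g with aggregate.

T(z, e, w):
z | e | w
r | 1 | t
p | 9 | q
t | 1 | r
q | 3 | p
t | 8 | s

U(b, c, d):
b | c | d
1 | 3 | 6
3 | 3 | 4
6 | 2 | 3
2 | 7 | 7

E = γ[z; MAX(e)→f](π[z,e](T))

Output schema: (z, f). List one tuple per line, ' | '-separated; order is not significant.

Row counts bottom-up:
  T → 5
  π[z,e](T) → 5
  γ[z; MAX(e)→f](π[z,e](T)) → 4

== RESULT ==
z | f
p | 9
q | 3
r | 1
t | 8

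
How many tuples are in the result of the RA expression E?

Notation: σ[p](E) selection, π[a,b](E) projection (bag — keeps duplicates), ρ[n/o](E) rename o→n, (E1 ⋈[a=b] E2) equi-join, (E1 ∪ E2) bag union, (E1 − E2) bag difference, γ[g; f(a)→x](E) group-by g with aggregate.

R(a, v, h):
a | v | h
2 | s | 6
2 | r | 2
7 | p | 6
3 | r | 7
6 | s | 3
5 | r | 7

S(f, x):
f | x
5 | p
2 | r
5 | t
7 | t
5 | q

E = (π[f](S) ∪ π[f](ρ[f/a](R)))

Stepwise |·|:
  S → 5
  π[f](S) → 5
  R → 6
  ρ[f/a](R) → 6
  π[f](ρ[f/a](R)) → 6
  (π[f](S) ∪ π[f](ρ[f/a](R))) → 11

|E| = 11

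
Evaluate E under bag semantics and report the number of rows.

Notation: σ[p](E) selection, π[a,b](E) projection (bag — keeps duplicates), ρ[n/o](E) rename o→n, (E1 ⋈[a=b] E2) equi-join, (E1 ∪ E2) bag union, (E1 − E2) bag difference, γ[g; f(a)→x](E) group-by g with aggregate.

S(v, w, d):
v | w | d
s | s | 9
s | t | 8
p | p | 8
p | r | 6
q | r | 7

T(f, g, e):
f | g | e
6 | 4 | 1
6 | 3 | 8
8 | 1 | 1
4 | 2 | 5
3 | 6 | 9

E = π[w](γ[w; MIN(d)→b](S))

Per-node cardinality:
  S → 5
  γ[w; MIN(d)→b](S) → 4
  π[w](γ[w; MIN(d)→b](S)) → 4

|E| = 4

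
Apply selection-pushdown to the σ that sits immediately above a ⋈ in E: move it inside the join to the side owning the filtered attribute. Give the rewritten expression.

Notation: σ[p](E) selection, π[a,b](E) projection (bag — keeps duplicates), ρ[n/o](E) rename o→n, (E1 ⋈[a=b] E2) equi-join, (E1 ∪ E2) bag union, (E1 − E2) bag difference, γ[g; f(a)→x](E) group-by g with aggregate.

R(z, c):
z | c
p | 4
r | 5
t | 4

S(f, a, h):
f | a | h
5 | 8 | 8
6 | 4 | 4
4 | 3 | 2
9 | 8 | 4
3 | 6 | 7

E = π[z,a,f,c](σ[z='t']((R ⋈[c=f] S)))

σ filters on z, owned by the left side.
E' = π[z,a,f,c]((σ[z='t'](R) ⋈[c=f] S))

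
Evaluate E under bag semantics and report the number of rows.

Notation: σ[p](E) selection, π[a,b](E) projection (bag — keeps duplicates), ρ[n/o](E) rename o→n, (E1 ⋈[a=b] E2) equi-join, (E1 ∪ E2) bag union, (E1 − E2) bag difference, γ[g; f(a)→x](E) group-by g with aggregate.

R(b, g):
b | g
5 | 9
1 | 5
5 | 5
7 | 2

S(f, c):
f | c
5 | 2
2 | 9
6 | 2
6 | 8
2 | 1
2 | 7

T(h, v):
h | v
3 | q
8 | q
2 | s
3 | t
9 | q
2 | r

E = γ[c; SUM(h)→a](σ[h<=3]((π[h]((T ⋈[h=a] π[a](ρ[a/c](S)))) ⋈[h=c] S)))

Row counts bottom-up:
  T → 6
  S → 6
  ρ[a/c](S) → 6
  π[a](ρ[a/c](S)) → 6
  (T ⋈[h=a] π[a](ρ[a/c](S))) → 6
  π[h]((T ⋈[h=a] π[a](ρ[a/c](S)))) → 6
  S → 6
  (π[h]((T ⋈[h=a] π[a](ρ[a/c](S)))) ⋈[h=c] S) → 10
  σ[h<=3]((π[h]((T ⋈[h=a] π[a](ρ[a/c](S)))) ⋈[h=c] S)) → 8
  γ[c; SUM(h)→a](σ[h<=3]((π[h]((T ⋈[h=a] π[a](ρ[a/c](S)))) ⋈[h=c] S))) → 1

|E| = 1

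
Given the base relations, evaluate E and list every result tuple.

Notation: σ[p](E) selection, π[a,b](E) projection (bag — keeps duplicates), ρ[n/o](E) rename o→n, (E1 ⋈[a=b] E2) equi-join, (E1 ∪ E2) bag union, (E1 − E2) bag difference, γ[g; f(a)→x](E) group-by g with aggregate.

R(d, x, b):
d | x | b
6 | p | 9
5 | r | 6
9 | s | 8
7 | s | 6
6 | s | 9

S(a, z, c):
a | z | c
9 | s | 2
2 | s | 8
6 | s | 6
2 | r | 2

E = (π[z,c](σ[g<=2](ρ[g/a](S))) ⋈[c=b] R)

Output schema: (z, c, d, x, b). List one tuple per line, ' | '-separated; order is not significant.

Stepwise |·|:
  S → 4
  ρ[g/a](S) → 4
  σ[g<=2](ρ[g/a](S)) → 2
  π[z,c](σ[g<=2](ρ[g/a](S))) → 2
  R → 5
  (π[z,c](σ[g<=2](ρ[g/a](S))) ⋈[c=b] R) → 1

== RESULT ==
z | c | d | x | b
s | 8 | 9 | s | 8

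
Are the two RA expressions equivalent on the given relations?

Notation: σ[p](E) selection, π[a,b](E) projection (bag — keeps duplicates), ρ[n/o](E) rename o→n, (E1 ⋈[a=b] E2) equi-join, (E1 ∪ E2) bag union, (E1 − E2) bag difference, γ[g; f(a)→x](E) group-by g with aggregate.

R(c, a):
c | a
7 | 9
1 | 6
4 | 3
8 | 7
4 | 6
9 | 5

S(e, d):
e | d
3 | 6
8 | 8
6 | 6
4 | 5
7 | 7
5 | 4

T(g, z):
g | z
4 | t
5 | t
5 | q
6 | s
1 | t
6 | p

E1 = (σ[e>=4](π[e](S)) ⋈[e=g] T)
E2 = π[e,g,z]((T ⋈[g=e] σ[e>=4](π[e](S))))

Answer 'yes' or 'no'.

E1 stepwise |·|:
  S → 6
  π[e](S) → 6
  σ[e>=4](π[e](S)) → 5
  T → 6
  (σ[e>=4](π[e](S)) ⋈[e=g] T) → 5
E2 stepwise |·|:
  T → 6
  S → 6
  π[e](S) → 6
  σ[e>=4](π[e](S)) → 5
  (T ⋈[g=e] σ[e>=4](π[e](S))) → 5
  π[e,g,z]((T ⋈[g=e] σ[e>=4](π[e](S)))) → 5

E1 and E2 produce the same multiset:
e | g | z
4 | 4 | t
5 | 5 | q
5 | 5 | t
6 | 6 | p
6 | 6 | s

yes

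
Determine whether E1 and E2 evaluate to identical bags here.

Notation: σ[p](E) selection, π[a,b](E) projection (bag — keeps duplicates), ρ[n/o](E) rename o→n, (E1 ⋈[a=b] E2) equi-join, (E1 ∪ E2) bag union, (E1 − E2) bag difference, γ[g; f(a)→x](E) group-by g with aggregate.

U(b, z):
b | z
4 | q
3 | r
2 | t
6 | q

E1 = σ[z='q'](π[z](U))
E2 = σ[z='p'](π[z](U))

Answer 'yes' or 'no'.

E1 subexpression sizes:
  U → 4
  π[z](U) → 4
  σ[z='q'](π[z](U)) → 2
E2 subexpression sizes:
  U → 4
  π[z](U) → 4
  σ[z='p'](π[z](U)) → 0

E1 result:
z
q
q
E2 result:
z
(0 rows)
Witness: ('q',) appears 2× in E1 but 0× in E2.

no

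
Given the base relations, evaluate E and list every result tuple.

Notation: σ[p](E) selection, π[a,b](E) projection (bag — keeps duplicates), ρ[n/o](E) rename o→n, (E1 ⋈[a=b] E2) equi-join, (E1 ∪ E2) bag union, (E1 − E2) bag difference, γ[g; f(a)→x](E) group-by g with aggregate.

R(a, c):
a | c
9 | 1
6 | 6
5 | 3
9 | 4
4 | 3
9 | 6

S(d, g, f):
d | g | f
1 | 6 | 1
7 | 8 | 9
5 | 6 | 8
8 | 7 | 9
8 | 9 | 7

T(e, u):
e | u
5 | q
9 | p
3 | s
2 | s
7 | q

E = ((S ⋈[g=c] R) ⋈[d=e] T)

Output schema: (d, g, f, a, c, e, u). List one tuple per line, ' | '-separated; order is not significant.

Per-node cardinality:
  S → 5
  R → 6
  (S ⋈[g=c] R) → 4
  T → 5
  ((S ⋈[g=c] R) ⋈[d=e] T) → 2

== RESULT ==
d | g | f | a | c | e | u
5 | 6 | 8 | 6 | 6 | 5 | q
5 | 6 | 8 | 9 | 6 | 5 | q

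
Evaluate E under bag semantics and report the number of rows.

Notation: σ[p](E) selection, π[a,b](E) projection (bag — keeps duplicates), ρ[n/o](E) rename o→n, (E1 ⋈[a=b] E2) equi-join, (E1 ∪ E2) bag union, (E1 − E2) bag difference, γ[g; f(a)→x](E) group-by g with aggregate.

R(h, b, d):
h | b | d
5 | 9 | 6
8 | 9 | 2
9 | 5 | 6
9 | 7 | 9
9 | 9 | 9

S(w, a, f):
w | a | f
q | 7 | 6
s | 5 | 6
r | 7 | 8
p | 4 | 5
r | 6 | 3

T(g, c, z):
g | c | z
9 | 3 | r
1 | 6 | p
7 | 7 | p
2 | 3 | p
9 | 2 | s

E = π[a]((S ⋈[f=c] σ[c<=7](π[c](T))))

Stepwise |·|:
  S → 5
  T → 5
  π[c](T) → 5
  σ[c<=7](π[c](T)) → 5
  (S ⋈[f=c] σ[c<=7](π[c](T))) → 4
  π[a]((S ⋈[f=c] σ[c<=7](π[c](T)))) → 4

|E| = 4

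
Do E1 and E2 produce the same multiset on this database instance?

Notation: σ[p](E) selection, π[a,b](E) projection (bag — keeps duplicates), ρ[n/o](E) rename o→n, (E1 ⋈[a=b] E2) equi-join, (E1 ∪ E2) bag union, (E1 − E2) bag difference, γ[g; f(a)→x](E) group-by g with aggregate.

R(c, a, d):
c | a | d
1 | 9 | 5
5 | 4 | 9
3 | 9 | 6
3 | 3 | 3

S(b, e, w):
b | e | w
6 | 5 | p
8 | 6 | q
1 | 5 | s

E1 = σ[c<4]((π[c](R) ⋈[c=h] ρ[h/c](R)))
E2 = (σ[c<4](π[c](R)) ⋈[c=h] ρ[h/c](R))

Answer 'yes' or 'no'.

E1 subexpression sizes:
  R → 4
  π[c](R) → 4
  R → 4
  ρ[h/c](R) → 4
  (π[c](R) ⋈[c=h] ρ[h/c](R)) → 6
  σ[c<4]((π[c](R) ⋈[c=h] ρ[h/c](R))) → 5
E2 subexpression sizes:
  R → 4
  π[c](R) → 4
  σ[c<4](π[c](R)) → 3
  R → 4
  ρ[h/c](R) → 4
  (σ[c<4](π[c](R)) ⋈[c=h] ρ[h/c](R)) → 5

E1 and E2 produce the same multiset:
c | h | a | d
1 | 1 | 9 | 5
3 | 3 | 3 | 3
3 | 3 | 3 | 3
3 | 3 | 9 | 6
3 | 3 | 9 | 6

yes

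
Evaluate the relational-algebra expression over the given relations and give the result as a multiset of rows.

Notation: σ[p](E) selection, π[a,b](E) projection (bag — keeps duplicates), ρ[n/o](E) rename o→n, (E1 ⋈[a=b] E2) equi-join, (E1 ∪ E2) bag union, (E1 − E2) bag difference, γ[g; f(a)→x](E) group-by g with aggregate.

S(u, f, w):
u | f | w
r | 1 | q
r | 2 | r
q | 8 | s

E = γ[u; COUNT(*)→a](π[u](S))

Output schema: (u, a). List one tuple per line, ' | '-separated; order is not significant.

Subexpression sizes:
  S → 3
  π[u](S) → 3
  γ[u; COUNT(*)→a](π[u](S)) → 2

== RESULT ==
u | a
q | 1
r | 2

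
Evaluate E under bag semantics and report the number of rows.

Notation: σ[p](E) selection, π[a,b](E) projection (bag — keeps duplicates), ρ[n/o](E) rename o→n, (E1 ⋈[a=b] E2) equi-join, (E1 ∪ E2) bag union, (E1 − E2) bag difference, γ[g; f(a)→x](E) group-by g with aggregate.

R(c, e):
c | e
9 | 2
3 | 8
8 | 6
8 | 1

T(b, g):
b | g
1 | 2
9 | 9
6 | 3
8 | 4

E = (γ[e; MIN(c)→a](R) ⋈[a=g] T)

Stepwise |·|:
  R → 4
  γ[e; MIN(c)→a](R) → 4
  T → 4
  (γ[e; MIN(c)→a](R) ⋈[a=g] T) → 2

|E| = 2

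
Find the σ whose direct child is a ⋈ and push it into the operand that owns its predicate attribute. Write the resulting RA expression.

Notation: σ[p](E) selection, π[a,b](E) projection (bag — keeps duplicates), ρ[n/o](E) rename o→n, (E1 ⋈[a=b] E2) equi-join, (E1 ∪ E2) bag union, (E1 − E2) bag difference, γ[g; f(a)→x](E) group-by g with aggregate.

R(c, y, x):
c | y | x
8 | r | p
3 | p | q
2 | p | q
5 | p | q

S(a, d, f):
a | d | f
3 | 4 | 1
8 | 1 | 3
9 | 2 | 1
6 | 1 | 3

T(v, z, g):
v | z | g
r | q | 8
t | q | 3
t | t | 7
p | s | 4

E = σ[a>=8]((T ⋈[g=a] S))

σ filters on a, owned by the right side.
E' = (T ⋈[g=a] σ[a>=8](S))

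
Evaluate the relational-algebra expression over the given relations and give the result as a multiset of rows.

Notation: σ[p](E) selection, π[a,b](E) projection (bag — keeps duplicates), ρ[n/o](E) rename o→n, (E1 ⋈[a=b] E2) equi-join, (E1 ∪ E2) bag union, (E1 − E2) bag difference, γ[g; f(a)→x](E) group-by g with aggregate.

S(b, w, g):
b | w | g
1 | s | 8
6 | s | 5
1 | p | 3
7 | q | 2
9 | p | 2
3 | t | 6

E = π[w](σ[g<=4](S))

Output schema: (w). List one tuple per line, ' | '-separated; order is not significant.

Stepwise |·|:
  S → 6
  σ[g<=4](S) → 3
  π[w](σ[g<=4](S)) → 3

== RESULT ==
w
p
p
q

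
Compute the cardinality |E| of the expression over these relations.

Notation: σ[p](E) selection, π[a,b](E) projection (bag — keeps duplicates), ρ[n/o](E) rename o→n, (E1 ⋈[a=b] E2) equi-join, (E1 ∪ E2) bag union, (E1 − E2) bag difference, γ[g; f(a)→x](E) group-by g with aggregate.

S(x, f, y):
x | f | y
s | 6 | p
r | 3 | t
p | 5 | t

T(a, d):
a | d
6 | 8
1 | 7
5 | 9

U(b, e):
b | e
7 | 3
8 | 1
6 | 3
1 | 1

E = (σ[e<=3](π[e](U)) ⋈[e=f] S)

Per-node cardinality:
  U → 4
  π[e](U) → 4
  σ[e<=3](π[e](U)) → 4
  S → 3
  (σ[e<=3](π[e](U)) ⋈[e=f] S) → 2

|E| = 2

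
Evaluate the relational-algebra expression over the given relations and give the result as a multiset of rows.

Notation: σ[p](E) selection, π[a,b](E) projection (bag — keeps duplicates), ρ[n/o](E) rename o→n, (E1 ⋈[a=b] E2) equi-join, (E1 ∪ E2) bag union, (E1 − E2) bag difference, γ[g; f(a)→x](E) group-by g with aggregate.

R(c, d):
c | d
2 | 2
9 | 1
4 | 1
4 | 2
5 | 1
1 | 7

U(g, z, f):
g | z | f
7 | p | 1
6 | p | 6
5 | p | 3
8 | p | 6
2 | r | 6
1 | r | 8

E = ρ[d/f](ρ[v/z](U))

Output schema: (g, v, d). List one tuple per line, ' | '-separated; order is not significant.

Row counts bottom-up:
  U → 6
  ρ[v/z](U) → 6
  ρ[d/f](ρ[v/z](U)) → 6

== RESULT ==
g | v | d
1 | r | 8
2 | r | 6
5 | p | 3
6 | p | 6
7 | p | 1
8 | p | 6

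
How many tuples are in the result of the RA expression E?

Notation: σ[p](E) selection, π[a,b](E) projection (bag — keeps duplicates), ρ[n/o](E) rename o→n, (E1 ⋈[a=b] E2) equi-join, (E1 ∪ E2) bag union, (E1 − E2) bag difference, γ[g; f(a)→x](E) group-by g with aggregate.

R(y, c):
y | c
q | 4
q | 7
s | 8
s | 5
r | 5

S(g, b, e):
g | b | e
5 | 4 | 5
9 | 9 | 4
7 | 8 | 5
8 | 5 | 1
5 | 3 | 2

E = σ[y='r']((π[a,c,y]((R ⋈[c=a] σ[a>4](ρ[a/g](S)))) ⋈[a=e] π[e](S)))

Subexpression sizes:
  R → 5
  S → 5
  ρ[a/g](S) → 5
  σ[a>4](ρ[a/g](S)) → 5
  (R ⋈[c=a] σ[a>4](ρ[a/g](S))) → 6
  π[a,c,y]((R ⋈[c=a] σ[a>4](ρ[a/g](S)))) → 6
  S → 5
  π[e](S) → 5
  (π[a,c,y]((R ⋈[c=a] σ[a>4](ρ[a/g](S)))) ⋈[a=e] π[e](S)) → 8
  σ[y='r']((π[a,c,y]((R ⋈[c=a] σ[a>4](ρ[a/g](S)))) ⋈[a=e] π[e](S))) → 4

|E| = 4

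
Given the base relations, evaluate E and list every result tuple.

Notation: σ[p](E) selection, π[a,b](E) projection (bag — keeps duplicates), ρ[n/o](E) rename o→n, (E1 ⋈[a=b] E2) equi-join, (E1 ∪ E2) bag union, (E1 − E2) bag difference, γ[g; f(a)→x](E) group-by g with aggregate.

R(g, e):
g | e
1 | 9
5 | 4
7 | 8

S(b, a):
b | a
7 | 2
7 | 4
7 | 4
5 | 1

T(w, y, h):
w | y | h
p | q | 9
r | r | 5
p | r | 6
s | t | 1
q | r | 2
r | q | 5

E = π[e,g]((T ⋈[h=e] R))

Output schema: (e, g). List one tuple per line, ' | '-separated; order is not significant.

Row counts bottom-up:
  T → 6
  R → 3
  (T ⋈[h=e] R) → 1
  π[e,g]((T ⋈[h=e] R)) → 1

== RESULT ==
e | g
9 | 1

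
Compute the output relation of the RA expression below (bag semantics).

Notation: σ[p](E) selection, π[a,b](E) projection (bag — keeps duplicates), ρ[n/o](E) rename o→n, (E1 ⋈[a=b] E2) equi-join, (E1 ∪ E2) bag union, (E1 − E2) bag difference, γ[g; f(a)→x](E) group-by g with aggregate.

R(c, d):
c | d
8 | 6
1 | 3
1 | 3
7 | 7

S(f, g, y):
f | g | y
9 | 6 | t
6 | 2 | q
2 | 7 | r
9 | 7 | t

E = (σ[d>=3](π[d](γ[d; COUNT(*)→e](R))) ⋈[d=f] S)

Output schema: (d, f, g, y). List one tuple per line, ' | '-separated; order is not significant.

Row counts bottom-up:
  R → 4
  γ[d; COUNT(*)→e](R) → 3
  π[d](γ[d; COUNT(*)→e](R)) → 3
  σ[d>=3](π[d](γ[d; COUNT(*)→e](R))) → 3
  S → 4
  (σ[d>=3](π[d](γ[d; COUNT(*)→e](R))) ⋈[d=f] S) → 1

== RESULT ==
d | f | g | y
6 | 6 | 2 | q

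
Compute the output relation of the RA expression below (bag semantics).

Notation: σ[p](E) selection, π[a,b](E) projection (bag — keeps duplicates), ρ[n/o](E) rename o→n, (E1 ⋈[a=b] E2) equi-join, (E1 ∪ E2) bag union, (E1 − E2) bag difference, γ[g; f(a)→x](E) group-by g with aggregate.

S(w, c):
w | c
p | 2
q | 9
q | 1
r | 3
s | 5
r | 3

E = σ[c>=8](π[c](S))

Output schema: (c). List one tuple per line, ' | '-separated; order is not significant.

Per-node cardinality:
  S → 6
  π[c](S) → 6
  σ[c>=8](π[c](S)) → 1

== RESULT ==
c
9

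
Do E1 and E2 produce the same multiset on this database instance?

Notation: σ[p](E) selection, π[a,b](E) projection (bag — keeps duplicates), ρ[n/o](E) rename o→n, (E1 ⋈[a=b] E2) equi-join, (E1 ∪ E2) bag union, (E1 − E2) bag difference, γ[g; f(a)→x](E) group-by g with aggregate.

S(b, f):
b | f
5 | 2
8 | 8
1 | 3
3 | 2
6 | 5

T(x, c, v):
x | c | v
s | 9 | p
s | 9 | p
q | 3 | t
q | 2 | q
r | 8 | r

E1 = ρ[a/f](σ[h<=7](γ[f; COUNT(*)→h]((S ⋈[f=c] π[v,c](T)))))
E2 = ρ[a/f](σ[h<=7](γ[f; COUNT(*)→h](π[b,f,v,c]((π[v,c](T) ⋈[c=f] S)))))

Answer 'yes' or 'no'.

E1 per-node cardinality:
  S → 5
  T → 5
  π[v,c](T) → 5
  (S ⋈[f=c] π[v,c](T)) → 4
  γ[f; COUNT(*)→h]((S ⋈[f=c] π[v,c](T))) → 3
  σ[h<=7](γ[f; COUNT(*)→h]((S ⋈[f=c] π[v,c](T)))) → 3
  ρ[a/f](σ[h<=7](γ[f; COUNT(*)→h]((S ⋈[f=c] π[v,c](T))))) → 3
E2 per-node cardinality:
  T → 5
  π[v,c](T) → 5
  S → 5
  (π[v,c](T) ⋈[c=f] S) → 4
  π[b,f,v,c]((π[v,c](T) ⋈[c=f] S)) → 4
  γ[f; COUNT(*)→h](π[b,f,v,c]((π[v,c](T) ⋈[c=f] S))) → 3
  σ[h<=7](γ[f; COUNT(*)→h](π[b,f,v,c]((π[v,c](T) ⋈[c=f] S)))) → 3
  ρ[a/f](σ[h<=7](γ[f; COUNT(*)→h](π[b,f,v,c]((π[v,c](T) ⋈[c=f] S))))) → 3

E1 and E2 produce the same multiset:
a | h
2 | 2
3 | 1
8 | 1

yes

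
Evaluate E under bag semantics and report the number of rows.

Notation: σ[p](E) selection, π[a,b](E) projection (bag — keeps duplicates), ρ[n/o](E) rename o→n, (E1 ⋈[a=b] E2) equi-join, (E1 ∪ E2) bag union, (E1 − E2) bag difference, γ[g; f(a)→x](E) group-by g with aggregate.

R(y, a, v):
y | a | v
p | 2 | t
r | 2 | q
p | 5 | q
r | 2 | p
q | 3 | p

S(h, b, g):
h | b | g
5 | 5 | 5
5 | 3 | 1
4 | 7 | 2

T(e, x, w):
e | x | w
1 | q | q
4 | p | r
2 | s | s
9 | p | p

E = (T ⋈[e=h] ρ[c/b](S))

Subexpression sizes:
  T → 4
  S → 3
  ρ[c/b](S) → 3
  (T ⋈[e=h] ρ[c/b](S)) → 1

|E| = 1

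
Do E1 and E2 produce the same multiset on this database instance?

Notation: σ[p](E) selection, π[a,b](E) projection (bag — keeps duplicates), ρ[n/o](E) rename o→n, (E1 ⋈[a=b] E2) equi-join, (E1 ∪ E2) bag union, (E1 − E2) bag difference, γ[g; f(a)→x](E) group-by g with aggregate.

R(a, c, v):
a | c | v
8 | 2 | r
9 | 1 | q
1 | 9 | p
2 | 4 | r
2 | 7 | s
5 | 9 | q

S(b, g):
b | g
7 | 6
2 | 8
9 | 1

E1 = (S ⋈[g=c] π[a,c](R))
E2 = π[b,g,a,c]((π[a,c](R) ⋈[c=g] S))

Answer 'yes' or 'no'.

E1 per-node cardinality:
  S → 3
  R → 6
  π[a,c](R) → 6
  (S ⋈[g=c] π[a,c](R)) → 1
E2 per-node cardinality:
  R → 6
  π[a,c](R) → 6
  S → 3
  (π[a,c](R) ⋈[c=g] S) → 1
  π[b,g,a,c]((π[a,c](R) ⋈[c=g] S)) → 1

E1 and E2 produce the same multiset:
b | g | a | c
9 | 1 | 9 | 1

yes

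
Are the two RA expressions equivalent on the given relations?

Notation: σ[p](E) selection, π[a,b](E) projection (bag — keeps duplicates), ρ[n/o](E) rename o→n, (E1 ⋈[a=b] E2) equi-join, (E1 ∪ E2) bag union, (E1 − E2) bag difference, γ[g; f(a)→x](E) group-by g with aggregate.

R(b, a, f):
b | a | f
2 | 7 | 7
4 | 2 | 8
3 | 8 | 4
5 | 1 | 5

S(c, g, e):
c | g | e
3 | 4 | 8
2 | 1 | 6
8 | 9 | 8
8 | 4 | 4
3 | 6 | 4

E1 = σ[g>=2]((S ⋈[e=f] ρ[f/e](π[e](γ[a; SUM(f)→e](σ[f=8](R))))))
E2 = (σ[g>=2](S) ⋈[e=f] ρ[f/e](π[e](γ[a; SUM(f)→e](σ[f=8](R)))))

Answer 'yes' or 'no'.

E1 stepwise |·|:
  S → 5
  R → 4
  σ[f=8](R) → 1
  γ[a; SUM(f)→e](σ[f=8](R)) → 1
  π[e](γ[a; SUM(f)→e](σ[f=8](R))) → 1
  ρ[f/e](π[e](γ[a; SUM(f)→e](σ[f=8](R)))) → 1
  (S ⋈[e=f] ρ[f/e](π[e](γ[a; SUM(f)→e](σ[f=8](R))))) → 2
  σ[g>=2]((S ⋈[e=f] ρ[f/e](π[e](γ[a; SUM(f)→e](σ[f=8](R)))))) → 2
E2 stepwise |·|:
  S → 5
  σ[g>=2](S) → 4
  R → 4
  σ[f=8](R) → 1
  γ[a; SUM(f)→e](σ[f=8](R)) → 1
  π[e](γ[a; SUM(f)→e](σ[f=8](R))) → 1
  ρ[f/e](π[e](γ[a; SUM(f)→e](σ[f=8](R)))) → 1
  (σ[g>=2](S) ⋈[e=f] ρ[f/e](π[e](γ[a; SUM(f)→e](σ[f=8](R))))) → 2

E1 and E2 produce the same multiset:
c | g | e | f
3 | 4 | 8 | 8
8 | 9 | 8 | 8

yes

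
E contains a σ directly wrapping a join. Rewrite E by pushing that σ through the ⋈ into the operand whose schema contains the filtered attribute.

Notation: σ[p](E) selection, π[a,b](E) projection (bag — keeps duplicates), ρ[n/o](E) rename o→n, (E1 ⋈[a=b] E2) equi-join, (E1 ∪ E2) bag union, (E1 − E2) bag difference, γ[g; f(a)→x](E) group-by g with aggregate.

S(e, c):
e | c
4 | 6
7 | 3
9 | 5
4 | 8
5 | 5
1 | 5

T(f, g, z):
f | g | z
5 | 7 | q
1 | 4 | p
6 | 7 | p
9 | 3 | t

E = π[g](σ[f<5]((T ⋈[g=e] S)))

σ filters on f, owned by the left side.
E' = π[g]((σ[f<5](T) ⋈[g=e] S))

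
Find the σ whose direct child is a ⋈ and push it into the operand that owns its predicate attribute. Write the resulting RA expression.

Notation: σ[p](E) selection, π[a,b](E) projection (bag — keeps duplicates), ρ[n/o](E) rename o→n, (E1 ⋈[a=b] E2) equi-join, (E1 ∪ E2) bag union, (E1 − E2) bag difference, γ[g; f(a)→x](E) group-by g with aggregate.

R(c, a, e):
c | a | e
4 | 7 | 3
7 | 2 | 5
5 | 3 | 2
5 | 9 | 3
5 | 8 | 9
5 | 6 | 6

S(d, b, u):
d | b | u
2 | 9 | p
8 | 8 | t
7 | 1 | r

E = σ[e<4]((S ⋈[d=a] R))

σ filters on e, owned by the right side.
E' = (S ⋈[d=a] σ[e<4](R))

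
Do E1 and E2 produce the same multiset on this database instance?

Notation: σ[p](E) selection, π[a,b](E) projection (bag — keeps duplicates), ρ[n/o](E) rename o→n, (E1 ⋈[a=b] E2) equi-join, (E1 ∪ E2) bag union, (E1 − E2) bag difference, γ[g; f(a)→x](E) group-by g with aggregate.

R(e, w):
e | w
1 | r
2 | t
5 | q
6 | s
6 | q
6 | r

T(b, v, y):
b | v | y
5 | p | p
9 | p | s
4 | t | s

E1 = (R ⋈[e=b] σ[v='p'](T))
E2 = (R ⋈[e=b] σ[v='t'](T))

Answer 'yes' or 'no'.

E1 stepwise |·|:
  R → 6
  T → 3
  σ[v='p'](T) → 2
  (R ⋈[e=b] σ[v='p'](T)) → 1
E2 stepwise |·|:
  R → 6
  T → 3
  σ[v='t'](T) → 1
  (R ⋈[e=b] σ[v='t'](T)) → 0

E1 result:
e | w | b | v | y
5 | q | 5 | p | p
E2 result:
e | w | b | v | y
(0 rows)
Witness: (5, 'q', 5, 'p', 'p') appears 1× in E1 but 0× in E2.

no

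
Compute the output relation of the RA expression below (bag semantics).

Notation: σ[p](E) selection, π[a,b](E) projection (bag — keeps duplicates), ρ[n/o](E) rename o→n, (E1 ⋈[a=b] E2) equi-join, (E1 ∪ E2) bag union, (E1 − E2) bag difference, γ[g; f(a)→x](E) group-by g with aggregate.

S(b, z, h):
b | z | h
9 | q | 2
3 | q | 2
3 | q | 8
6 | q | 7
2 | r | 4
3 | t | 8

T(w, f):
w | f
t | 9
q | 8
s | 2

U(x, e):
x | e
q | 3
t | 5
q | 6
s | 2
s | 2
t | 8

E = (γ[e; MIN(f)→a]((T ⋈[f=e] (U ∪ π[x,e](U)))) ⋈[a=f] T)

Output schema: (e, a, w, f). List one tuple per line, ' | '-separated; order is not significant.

Per-node cardinality:
  T → 3
  U → 6
  U → 6
  π[x,e](U) → 6
  (U ∪ π[x,e](U)) → 12
  (T ⋈[f=e] (U ∪ π[x,e](U))) → 6
  γ[e; MIN(f)→a]((T ⋈[f=e] (U ∪ π[x,e](U)))) → 2
  T → 3
  (γ[e; MIN(f)→a]((T ⋈[f=e] (U ∪ π[x,e](U)))) ⋈[a=f] T) → 2

== RESULT ==
e | a | w | f
2 | 2 | s | 2
8 | 8 | q | 8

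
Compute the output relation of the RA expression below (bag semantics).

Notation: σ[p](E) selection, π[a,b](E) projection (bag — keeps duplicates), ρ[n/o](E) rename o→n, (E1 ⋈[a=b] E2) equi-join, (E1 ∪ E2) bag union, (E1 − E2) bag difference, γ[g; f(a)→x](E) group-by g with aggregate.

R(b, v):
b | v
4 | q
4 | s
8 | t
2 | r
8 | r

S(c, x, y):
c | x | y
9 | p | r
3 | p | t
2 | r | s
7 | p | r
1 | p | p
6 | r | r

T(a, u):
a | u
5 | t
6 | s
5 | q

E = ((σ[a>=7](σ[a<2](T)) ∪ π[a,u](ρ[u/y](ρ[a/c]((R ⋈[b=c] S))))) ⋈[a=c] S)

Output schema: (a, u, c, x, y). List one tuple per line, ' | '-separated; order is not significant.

Per-node cardinality:
  T → 3
  σ[a<2](T) → 0
  σ[a>=7](σ[a<2](T)) → 0
  R → 5
  S → 6
  (R ⋈[b=c] S) → 1
  ρ[a/c]((R ⋈[b=c] S)) → 1
  ρ[u/y](ρ[a/c]((R ⋈[b=c] S))) → 1
  π[a,u](ρ[u/y](ρ[a/c]((R ⋈[b=c] S)))) → 1
  (σ[a>=7](σ[a<2](T)) ∪ π[a,u](ρ[u/y](ρ[a/c]((R ⋈[b=c] S))))) → 1
  S → 6
  ((σ[a>=7](σ[a<2](T)) ∪ π[a,u](ρ[u/y](ρ[a/c]((R ⋈[b=c] S))))) ⋈[a=c] S) → 1

== RESULT ==
a | u | c | x | y
2 | s | 2 | r | s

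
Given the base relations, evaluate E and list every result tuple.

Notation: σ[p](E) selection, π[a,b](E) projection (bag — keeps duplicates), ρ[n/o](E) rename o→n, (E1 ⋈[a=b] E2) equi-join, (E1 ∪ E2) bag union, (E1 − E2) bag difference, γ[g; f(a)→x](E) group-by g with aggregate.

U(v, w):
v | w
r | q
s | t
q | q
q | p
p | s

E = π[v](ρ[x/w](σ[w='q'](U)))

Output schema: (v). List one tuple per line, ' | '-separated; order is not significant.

Per-node cardinality:
  U → 5
  σ[w='q'](U) → 2
  ρ[x/w](σ[w='q'](U)) → 2
  π[v](ρ[x/w](σ[w='q'](U))) → 2

== RESULT ==
v
q
r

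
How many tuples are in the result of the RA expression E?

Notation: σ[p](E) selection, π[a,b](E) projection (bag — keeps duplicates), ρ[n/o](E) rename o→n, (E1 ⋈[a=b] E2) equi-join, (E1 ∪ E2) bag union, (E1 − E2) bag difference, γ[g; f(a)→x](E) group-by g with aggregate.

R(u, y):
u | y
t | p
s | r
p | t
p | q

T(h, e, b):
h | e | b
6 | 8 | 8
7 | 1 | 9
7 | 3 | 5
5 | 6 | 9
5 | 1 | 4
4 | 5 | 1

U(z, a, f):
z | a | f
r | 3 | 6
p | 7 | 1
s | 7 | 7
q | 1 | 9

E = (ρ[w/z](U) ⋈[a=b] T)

Row counts bottom-up:
  U → 4
  ρ[w/z](U) → 4
  T → 6
  (ρ[w/z](U) ⋈[a=b] T) → 1

|E| = 1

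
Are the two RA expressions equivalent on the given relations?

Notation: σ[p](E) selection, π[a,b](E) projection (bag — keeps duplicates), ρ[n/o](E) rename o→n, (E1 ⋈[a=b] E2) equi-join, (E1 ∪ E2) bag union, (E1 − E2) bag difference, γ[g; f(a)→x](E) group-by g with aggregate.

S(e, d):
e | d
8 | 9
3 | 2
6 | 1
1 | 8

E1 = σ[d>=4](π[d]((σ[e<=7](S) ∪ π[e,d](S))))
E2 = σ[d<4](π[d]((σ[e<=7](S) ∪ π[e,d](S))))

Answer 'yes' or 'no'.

E1 row counts bottom-up:
  S → 4
  σ[e<=7](S) → 3
  S → 4
  π[e,d](S) → 4
  (σ[e<=7](S) ∪ π[e,d](S)) → 7
  π[d]((σ[e<=7](S) ∪ π[e,d](S))) → 7
  σ[d>=4](π[d]((σ[e<=7](S) ∪ π[e,d](S)))) → 3
E2 row counts bottom-up:
  S → 4
  σ[e<=7](S) → 3
  S → 4
  π[e,d](S) → 4
  (σ[e<=7](S) ∪ π[e,d](S)) → 7
  π[d]((σ[e<=7](S) ∪ π[e,d](S))) → 7
  σ[d<4](π[d]((σ[e<=7](S) ∪ π[e,d](S)))) → 4

E1 result:
d
8
8
9
E2 result:
d
1
1
2
2
Witness: (1,) appears 0× in E1 but 2× in E2.

no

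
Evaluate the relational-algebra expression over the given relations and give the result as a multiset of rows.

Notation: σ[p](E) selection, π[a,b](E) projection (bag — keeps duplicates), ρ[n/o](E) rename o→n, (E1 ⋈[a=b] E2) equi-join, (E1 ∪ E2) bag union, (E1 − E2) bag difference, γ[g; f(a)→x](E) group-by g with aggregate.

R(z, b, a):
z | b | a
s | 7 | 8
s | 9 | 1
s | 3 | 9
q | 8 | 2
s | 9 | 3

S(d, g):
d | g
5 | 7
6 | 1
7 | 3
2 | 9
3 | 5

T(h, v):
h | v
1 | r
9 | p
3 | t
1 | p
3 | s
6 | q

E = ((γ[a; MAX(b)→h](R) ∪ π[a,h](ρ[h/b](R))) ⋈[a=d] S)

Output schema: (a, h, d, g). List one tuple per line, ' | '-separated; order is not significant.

Stepwise |·|:
  R → 5
  γ[a; MAX(b)→h](R) → 5
  R → 5
  ρ[h/b](R) → 5
  π[a,h](ρ[h/b](R)) → 5
  (γ[a; MAX(b)→h](R) ∪ π[a,h](ρ[h/b](R))) → 10
  S → 5
  ((γ[a; MAX(b)→h](R) ∪ π[a,h](ρ[h/b](R))) ⋈[a=d] S) → 4

== RESULT ==
a | h | d | g
2 | 8 | 2 | 9
2 | 8 | 2 | 9
3 | 9 | 3 | 5
3 | 9 | 3 | 5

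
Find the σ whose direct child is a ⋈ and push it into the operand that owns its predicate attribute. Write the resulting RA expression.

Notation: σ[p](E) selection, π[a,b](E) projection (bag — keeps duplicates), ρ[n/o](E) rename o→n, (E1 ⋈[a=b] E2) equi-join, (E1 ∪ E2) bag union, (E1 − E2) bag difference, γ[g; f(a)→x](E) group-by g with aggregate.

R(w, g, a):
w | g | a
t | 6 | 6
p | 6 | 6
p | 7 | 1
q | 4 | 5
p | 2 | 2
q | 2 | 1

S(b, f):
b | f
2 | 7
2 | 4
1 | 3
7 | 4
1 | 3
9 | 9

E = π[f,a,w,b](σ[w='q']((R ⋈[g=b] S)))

σ filters on w, owned by the left side.
E' = π[f,a,w,b]((σ[w='q'](R) ⋈[g=b] S))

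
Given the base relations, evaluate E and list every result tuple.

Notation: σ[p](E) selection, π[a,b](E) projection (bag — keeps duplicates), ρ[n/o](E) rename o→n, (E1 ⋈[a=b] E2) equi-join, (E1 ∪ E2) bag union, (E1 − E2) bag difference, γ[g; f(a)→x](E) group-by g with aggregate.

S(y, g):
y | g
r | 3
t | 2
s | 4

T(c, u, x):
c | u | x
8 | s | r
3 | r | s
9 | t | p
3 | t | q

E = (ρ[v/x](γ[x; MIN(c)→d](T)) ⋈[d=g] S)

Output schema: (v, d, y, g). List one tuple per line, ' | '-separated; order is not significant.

Row counts bottom-up:
  T → 4
  γ[x; MIN(c)→d](T) → 4
  ρ[v/x](γ[x; MIN(c)→d](T)) → 4
  S → 3
  (ρ[v/x](γ[x; MIN(c)→d](T)) ⋈[d=g] S) → 2

== RESULT ==
v | d | y | g
q | 3 | r | 3
s | 3 | r | 3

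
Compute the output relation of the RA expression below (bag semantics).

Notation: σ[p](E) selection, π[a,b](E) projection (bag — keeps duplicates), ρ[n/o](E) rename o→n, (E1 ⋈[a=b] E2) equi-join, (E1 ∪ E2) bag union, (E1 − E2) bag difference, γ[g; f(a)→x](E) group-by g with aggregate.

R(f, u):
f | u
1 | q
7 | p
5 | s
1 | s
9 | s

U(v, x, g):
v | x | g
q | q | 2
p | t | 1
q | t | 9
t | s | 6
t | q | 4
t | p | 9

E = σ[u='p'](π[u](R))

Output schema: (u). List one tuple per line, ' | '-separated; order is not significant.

Per-node cardinality:
  R → 5
  π[u](R) → 5
  σ[u='p'](π[u](R)) → 1

== RESULT ==
u
p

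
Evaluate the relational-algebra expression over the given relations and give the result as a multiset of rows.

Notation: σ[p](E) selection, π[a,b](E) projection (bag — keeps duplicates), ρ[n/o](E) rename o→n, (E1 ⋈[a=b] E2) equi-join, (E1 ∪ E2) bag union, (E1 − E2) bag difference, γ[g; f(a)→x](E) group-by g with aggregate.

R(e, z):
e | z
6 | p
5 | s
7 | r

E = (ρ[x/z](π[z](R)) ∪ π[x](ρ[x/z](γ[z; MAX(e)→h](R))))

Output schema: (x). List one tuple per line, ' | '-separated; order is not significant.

Stepwise |·|:
  R → 3
  π[z](R) → 3
  ρ[x/z](π[z](R)) → 3
  R → 3
  γ[z; MAX(e)→h](R) → 3
  ρ[x/z](γ[z; MAX(e)→h](R)) → 3
  π[x](ρ[x/z](γ[z; MAX(e)→h](R))) → 3
  (ρ[x/z](π[z](R)) ∪ π[x](ρ[x/z](γ[z; MAX(e)→h](R)))) → 6

== RESULT ==
x
p
p
r
r
s
s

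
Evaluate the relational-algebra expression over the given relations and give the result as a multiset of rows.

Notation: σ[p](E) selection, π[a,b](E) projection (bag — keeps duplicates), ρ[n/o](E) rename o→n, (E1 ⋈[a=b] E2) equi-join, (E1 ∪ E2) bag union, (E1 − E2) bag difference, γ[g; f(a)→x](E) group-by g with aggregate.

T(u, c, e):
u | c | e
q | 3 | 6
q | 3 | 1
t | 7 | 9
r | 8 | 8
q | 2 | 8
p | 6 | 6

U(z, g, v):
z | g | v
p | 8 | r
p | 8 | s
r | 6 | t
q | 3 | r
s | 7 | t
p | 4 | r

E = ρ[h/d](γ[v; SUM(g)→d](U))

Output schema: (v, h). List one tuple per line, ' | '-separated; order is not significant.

Per-node cardinality:
  U → 6
  γ[v; SUM(g)→d](U) → 3
  ρ[h/d](γ[v; SUM(g)→d](U)) → 3

== RESULT ==
v | h
r | 15
s | 8
t | 13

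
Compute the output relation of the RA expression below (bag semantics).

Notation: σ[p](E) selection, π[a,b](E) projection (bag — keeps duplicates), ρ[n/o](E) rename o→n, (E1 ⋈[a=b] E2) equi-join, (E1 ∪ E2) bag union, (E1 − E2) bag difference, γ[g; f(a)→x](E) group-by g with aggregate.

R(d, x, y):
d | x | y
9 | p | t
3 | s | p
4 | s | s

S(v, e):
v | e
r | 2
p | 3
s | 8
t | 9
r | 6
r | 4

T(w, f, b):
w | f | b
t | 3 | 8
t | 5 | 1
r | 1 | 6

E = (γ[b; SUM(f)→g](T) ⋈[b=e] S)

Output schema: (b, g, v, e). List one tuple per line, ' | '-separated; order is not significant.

Row counts bottom-up:
  T → 3
  γ[b; SUM(f)→g](T) → 3
  S → 6
  (γ[b; SUM(f)→g](T) ⋈[b=e] S) → 2

== RESULT ==
b | g | v | e
6 | 1 | r | 6
8 | 3 | s | 8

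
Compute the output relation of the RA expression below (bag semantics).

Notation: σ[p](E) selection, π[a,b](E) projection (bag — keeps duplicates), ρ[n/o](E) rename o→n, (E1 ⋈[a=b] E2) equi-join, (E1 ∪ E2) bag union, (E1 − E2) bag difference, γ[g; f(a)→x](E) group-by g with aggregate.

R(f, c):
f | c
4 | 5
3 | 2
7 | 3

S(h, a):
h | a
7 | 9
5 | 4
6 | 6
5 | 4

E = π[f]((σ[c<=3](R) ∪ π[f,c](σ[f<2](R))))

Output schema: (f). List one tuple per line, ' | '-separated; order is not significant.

Per-node cardinality:
  R → 3
  σ[c<=3](R) → 2
  R → 3
  σ[f<2](R) → 0
  π[f,c](σ[f<2](R)) → 0
  (σ[c<=3](R) ∪ π[f,c](σ[f<2](R))) → 2
  π[f]((σ[c<=3](R) ∪ π[f,c](σ[f<2](R)))) → 2

== RESULT ==
f
3
7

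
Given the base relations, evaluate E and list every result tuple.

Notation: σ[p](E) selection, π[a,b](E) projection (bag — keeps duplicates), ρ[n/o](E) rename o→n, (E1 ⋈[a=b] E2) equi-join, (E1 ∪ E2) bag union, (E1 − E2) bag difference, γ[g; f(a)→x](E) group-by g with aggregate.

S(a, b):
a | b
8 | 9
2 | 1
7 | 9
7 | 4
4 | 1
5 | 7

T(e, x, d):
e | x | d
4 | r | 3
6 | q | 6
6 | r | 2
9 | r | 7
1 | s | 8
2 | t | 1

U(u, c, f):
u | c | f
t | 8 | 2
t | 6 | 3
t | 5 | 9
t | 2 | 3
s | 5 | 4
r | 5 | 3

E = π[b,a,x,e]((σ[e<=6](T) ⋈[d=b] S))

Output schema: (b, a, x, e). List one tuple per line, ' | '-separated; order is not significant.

Subexpression sizes:
  T → 6
  σ[e<=6](T) → 5
  S → 6
  (σ[e<=6](T) ⋈[d=b] S) → 2
  π[b,a,x,e]((σ[e<=6](T) ⋈[d=b] S)) → 2

== RESULT ==
b | a | x | e
1 | 2 | t | 2
1 | 4 | t | 2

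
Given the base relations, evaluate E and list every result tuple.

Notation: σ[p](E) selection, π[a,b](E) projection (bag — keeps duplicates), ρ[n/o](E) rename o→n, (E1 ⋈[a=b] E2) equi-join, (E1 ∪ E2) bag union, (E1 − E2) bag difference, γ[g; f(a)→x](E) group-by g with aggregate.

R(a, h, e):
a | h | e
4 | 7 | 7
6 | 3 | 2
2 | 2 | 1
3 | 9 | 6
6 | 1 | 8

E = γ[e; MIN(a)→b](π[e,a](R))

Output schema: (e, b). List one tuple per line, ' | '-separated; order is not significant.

Subexpression sizes:
  R → 5
  π[e,a](R) → 5
  γ[e; MIN(a)→b](π[e,a](R)) → 5

== RESULT ==
e | b
1 | 2
2 | 6
6 | 3
7 | 4
8 | 6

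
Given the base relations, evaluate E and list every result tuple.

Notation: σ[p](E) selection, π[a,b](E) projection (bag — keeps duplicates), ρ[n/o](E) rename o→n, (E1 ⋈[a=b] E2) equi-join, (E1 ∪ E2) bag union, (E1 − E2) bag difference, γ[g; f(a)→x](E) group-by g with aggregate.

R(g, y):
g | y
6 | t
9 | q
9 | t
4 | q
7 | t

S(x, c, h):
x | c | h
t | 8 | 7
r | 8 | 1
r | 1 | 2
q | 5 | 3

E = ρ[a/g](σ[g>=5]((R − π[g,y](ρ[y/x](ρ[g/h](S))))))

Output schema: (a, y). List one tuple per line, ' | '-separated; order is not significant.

Row counts bottom-up:
  R → 5
  S → 4
  ρ[g/h](S) → 4
  ρ[y/x](ρ[g/h](S)) → 4
  π[g,y](ρ[y/x](ρ[g/h](S))) → 4
  (R − π[g,y](ρ[y/x](ρ[g/h](S)))) → 4
  σ[g>=5]((R − π[g,y](ρ[y/x](ρ[g/h](S))))) → 3
  ρ[a/g](σ[g>=5]((R − π[g,y](ρ[y/x](ρ[g/h](S)))))) → 3

== RESULT ==
a | y
6 | t
9 | q
9 | t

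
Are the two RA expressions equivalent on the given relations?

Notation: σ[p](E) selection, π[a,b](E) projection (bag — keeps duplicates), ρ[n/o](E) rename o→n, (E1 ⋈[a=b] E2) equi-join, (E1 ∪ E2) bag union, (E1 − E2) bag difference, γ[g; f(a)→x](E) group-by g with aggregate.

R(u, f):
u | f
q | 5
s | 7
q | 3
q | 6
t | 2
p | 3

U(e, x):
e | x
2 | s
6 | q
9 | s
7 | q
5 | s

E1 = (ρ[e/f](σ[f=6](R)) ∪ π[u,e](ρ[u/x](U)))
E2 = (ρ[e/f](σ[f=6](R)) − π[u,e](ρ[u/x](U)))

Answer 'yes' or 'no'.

E1 stepwise |·|:
  R → 6
  σ[f=6](R) → 1
  ρ[e/f](σ[f=6](R)) → 1
  U → 5
  ρ[u/x](U) → 5
  π[u,e](ρ[u/x](U)) → 5
  (ρ[e/f](σ[f=6](R)) ∪ π[u,e](ρ[u/x](U))) → 6
E2 stepwise |·|:
  R → 6
  σ[f=6](R) → 1
  ρ[e/f](σ[f=6](R)) → 1
  U → 5
  ρ[u/x](U) → 5
  π[u,e](ρ[u/x](U)) → 5
  (ρ[e/f](σ[f=6](R)) − π[u,e](ρ[u/x](U))) → 0

E1 result:
u | e
q | 6
q | 6
q | 7
s | 2
s | 5
s | 9
E2 result:
u | e
(0 rows)
Witness: ('s', 9) appears 1× in E1 but 0× in E2.

no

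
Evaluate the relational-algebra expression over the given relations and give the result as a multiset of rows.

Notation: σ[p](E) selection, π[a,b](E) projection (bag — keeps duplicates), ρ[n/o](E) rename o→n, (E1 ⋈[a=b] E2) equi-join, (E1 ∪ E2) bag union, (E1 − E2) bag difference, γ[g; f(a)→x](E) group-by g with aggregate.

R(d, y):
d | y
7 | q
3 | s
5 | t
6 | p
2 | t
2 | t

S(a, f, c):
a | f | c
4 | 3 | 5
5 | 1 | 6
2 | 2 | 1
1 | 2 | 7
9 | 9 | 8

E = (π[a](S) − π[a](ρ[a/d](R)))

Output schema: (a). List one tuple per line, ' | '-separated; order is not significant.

Subexpression sizes:
  S → 5
  π[a](S) → 5
  R → 6
  ρ[a/d](R) → 6
  π[a](ρ[a/d](R)) → 6
  (π[a](S) − π[a](ρ[a/d](R))) → 3

== RESULT ==
a
1
4
9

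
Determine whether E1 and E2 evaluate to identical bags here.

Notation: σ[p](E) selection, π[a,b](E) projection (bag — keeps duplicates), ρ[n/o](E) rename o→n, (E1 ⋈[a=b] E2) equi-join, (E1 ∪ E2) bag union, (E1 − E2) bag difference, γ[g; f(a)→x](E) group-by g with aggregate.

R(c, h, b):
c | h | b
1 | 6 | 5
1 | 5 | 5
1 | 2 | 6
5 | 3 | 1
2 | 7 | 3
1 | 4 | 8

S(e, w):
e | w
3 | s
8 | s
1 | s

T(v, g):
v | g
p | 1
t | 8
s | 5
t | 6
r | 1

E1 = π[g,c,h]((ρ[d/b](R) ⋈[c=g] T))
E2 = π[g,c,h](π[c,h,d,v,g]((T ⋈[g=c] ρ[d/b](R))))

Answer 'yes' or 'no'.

E1 per-node cardinality:
  R → 6
  ρ[d/b](R) → 6
  T → 5
  (ρ[d/b](R) ⋈[c=g] T) → 9
  π[g,c,h]((ρ[d/b](R) ⋈[c=g] T)) → 9
E2 per-node cardinality:
  T → 5
  R → 6
  ρ[d/b](R) → 6
  (T ⋈[g=c] ρ[d/b](R)) → 9
  π[c,h,d,v,g]((T ⋈[g=c] ρ[d/b](R))) → 9
  π[g,c,h](π[c,h,d,v,g]((T ⋈[g=c] ρ[d/b](R)))) → 9

E1 and E2 produce the same multiset:
g | c | h
1 | 1 | 2
1 | 1 | 2
1 | 1 | 4
1 | 1 | 4
1 | 1 | 5
1 | 1 | 5
1 | 1 | 6
1 | 1 | 6
5 | 5 | 3

yes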